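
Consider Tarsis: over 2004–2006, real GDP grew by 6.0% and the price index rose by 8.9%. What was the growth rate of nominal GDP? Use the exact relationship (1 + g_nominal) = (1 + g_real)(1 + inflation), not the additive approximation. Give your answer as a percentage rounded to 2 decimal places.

(1 + g_nom) = (1 + g_real)(1 + π) = 1.0600 × 1.0890 = 1.15434.

15.43%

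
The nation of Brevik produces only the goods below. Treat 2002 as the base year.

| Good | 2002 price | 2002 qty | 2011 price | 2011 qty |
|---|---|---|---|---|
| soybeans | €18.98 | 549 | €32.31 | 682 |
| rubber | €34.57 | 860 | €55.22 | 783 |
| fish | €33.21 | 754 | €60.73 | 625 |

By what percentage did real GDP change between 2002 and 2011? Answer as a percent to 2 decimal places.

Real GDP 2002 = Nominal GDP 2002 = 18.98·549 + 34.57·860 + 33.21·754 = 65190.56.
Real GDP 2011 (at 2002 prices) = 18.98·682 + 34.57·783 + 33.21·625 = 60768.92.
Real growth = 60768.92/65190.56 − 1 = -0.0678.

-6.78%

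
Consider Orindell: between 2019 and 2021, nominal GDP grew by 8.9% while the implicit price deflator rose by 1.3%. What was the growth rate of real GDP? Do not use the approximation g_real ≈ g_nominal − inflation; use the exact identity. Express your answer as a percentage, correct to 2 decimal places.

7.50%

(1 + g_nom) = (1 + g_real)(1 + π), so g_real = 1.0890 / 1.0130 − 1 = 0.07502.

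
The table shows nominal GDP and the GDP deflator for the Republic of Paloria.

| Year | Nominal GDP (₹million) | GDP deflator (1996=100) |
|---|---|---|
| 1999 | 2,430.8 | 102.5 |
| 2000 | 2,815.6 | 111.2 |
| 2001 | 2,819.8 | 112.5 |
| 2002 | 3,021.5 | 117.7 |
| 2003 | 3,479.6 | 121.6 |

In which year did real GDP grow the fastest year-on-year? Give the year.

2000: real = 2815.6/1.112 = 2532.01; growth vs 1999 (2371.51) = 6.77%.
2001: real = 2819.8/1.125 = 2506.49; growth vs 2000 (2532.01) = -1.01%.
2002: real = 3021.5/1.177 = 2567.12; growth vs 2001 (2506.49) = 2.42%.
2003: real = 3479.6/1.216 = 2861.51; growth vs 2002 (2567.12) = 11.47%.

2003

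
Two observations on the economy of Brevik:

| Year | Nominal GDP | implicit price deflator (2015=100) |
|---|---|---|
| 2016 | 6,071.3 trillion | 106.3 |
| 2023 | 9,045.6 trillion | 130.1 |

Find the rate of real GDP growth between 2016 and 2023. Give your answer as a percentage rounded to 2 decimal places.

21.73%

Deflate each year: 2016 → 6071.3/1.063 = 5711.48; 2023 → 9045.6/1.301 = 6952.81.
So real GDP changed by 6952.81/5711.48 − 1 = 0.2173, i.e. 21.73%.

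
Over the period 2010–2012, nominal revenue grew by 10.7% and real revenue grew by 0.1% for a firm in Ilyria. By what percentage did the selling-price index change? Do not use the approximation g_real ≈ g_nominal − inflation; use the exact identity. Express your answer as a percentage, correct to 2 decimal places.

10.59%

(1 + g_nom) = (1 + g_real)(1 + π), so π = 1.1070 / 1.0010 − 1 = 0.10589.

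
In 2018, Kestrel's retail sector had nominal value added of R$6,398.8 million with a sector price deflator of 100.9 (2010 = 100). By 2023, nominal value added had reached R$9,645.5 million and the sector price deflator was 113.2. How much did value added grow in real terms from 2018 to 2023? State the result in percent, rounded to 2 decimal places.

34.36%

Deflate each year: 2018 → 6398.8/1.009 = 6341.72; 2023 → 9645.5/1.132 = 8520.76.
So real value added changed by 8520.76/6341.72 − 1 = 0.3436, i.e. 34.36%.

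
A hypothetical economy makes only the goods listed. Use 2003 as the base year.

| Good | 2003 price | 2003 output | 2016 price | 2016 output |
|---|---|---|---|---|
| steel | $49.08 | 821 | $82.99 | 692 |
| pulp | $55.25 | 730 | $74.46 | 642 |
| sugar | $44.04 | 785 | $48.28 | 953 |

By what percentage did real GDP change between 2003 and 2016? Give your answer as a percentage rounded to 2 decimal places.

-3.29%

Real GDP 2003 = Nominal GDP 2003 = 49.08·821 + 55.25·730 + 44.04·785 = 115198.58.
Real GDP 2016 (at 2003 prices) = 49.08·692 + 55.25·642 + 44.04·953 = 111403.98.
Real growth = 111403.98/115198.58 − 1 = -0.0329.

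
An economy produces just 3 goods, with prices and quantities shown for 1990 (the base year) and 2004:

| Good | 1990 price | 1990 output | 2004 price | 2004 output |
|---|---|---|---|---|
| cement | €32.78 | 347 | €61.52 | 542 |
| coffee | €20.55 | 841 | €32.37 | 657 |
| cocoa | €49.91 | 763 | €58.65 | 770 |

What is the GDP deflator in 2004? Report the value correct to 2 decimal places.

Nominal GDP 2004 = 61.52·542 + 32.37·657 + 58.65·770 = 99771.43.
Real GDP 2004 (at 1990 prices) = 32.78·542 + 20.55·657 + 49.91·770 = 69698.81.
Deflator = Nominal/Real × 100 = 99771.43/69698.81 × 100 = 143.147.

143.15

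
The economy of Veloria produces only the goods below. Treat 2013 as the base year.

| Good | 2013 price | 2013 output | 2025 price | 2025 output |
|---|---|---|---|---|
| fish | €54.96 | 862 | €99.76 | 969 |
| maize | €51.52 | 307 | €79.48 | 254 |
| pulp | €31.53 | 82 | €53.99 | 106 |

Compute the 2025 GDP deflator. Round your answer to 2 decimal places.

Nominal GDP 2025 = 99.76·969 + 79.48·254 + 53.99·106 = 122578.30.
Real GDP 2025 (at 2013 prices) = 54.96·969 + 51.52·254 + 31.53·106 = 69684.50.
Deflator = Nominal/Real × 100 = 122578.30/69684.50 × 100 = 175.905.

175.90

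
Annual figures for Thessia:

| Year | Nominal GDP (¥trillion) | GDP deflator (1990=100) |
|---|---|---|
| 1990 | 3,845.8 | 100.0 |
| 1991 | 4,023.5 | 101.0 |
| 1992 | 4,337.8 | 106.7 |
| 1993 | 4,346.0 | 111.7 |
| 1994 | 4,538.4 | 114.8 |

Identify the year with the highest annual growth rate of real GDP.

1991

1991: real = 4023.5/1.010 = 3983.66; growth vs 1990 (3845.80) = 3.58%.
1992: real = 4337.8/1.067 = 4065.42; growth vs 1991 (3983.66) = 2.05%.
1993: real = 4346.0/1.117 = 3890.78; growth vs 1992 (4065.42) = -4.30%.
1994: real = 4538.4/1.148 = 3953.31; growth vs 1993 (3890.78) = 1.61%.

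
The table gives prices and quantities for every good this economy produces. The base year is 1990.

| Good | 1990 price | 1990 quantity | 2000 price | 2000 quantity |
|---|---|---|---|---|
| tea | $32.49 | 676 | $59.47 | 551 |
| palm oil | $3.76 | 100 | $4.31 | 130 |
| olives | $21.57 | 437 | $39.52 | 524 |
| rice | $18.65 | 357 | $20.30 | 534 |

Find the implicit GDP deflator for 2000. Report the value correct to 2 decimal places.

Nominal GDP 2000 = 59.47·551 + 4.31·130 + 39.52·524 + 20.30·534 = 64876.95.
Real GDP 2000 (at 1990 prices) = 32.49·551 + 3.76·130 + 21.57·524 + 18.65·534 = 39652.57.
Deflator = Nominal/Real × 100 = 64876.95/39652.57 × 100 = 163.613.

163.61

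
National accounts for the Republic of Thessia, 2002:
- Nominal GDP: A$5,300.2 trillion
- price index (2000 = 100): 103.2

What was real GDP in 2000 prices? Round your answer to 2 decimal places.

A$5,135.85 trillion

Real GDP = Nominal / (price index/100) = 5300.2 / 1.032 = 5135.85.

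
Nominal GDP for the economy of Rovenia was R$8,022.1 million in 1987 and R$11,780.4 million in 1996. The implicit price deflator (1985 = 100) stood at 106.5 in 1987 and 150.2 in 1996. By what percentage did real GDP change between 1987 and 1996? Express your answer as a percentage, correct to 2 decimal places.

4.12%

Real GDP 1987 = 8022.1 / 1.065 = 7532.49.
Real GDP 1996 = 11780.4 / 1.502 = 7843.14.
Real growth = 7843.14 / 7532.49 − 1 = 0.0412.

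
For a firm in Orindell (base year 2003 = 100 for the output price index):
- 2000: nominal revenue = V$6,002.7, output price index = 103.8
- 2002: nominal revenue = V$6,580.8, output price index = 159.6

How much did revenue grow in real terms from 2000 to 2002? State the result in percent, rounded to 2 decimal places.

Real revenue 2000 = 6002.7 / 1.038 = 5782.95.
Real revenue 2002 = 6580.8 / 1.596 = 4123.31.
Real growth = 4123.31 / 5782.95 − 1 = -0.2870.

-28.70%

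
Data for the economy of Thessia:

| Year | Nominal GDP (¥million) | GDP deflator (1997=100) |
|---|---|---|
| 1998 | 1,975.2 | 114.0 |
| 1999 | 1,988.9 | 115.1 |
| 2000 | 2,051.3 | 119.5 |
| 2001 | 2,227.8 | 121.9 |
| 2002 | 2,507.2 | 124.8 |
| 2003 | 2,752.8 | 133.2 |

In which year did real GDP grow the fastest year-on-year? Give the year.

2002

1999: real = 1988.9/1.151 = 1727.98; growth vs 1998 (1732.63) = -0.27%.
2000: real = 2051.3/1.195 = 1716.57; growth vs 1999 (1727.98) = -0.66%.
2001: real = 2227.8/1.219 = 1827.56; growth vs 2000 (1716.57) = 6.47%.
2002: real = 2507.2/1.248 = 2008.97; growth vs 2001 (1827.56) = 9.93%.
2003: real = 2752.8/1.332 = 2066.67; growth vs 2002 (2008.97) = 2.87%.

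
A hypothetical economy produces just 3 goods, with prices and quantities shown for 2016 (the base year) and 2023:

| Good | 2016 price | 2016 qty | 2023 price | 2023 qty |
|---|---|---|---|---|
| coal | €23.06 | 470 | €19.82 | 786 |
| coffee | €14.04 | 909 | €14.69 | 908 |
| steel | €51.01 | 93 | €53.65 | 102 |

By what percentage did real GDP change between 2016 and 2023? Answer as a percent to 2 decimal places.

27.28%

Real GDP 2016 = Nominal GDP 2016 = 23.06·470 + 14.04·909 + 51.01·93 = 28344.49.
Real GDP 2023 (at 2016 prices) = 23.06·786 + 14.04·908 + 51.01·102 = 36076.50.
Real growth = 36076.50/28344.49 − 1 = 0.2728.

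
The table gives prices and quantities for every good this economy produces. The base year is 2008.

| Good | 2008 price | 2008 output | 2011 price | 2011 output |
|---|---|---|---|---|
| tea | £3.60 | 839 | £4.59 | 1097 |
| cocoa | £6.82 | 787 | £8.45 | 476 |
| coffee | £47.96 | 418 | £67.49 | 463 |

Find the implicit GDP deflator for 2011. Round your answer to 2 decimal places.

137.09

Nominal GDP 2011 = 4.59·1097 + 8.45·476 + 67.49·463 = 40305.30.
Real GDP 2011 (at 2008 prices) = 3.60·1097 + 6.82·476 + 47.96·463 = 29401.00.
Deflator = Nominal/Real × 100 = 40305.30/29401.00 × 100 = 137.088.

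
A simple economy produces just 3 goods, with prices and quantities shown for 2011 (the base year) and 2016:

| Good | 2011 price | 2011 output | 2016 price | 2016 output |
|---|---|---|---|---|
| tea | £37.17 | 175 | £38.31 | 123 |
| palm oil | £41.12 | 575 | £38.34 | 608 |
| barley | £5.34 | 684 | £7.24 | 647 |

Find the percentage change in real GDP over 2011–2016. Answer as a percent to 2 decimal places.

Real GDP 2011 = Nominal GDP 2011 = 37.17·175 + 41.12·575 + 5.34·684 = 33801.31.
Real GDP 2016 (at 2011 prices) = 37.17·123 + 41.12·608 + 5.34·647 = 33027.85.
Real growth = 33027.85/33801.31 − 1 = -0.0229.

-2.29%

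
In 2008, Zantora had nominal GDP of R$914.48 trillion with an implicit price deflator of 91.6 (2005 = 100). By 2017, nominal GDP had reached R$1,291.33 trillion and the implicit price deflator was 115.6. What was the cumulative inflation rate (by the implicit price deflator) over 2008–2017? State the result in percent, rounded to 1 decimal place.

Price-level change = 115.6 / 91.6 − 1 = 0.2620.

26.2%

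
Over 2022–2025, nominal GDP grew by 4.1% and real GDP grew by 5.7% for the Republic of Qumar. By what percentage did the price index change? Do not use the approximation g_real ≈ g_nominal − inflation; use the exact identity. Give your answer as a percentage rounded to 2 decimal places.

-1.51%

(1 + g_nom) = (1 + g_real)(1 + π), so π = 1.0410 / 1.0570 − 1 = -0.01514.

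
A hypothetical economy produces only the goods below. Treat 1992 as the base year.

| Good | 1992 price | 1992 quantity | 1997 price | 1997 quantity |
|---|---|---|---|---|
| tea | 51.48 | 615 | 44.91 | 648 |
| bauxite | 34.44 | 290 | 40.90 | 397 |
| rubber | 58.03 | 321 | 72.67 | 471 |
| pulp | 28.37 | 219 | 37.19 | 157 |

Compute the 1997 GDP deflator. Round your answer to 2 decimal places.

108.36

Nominal GDP 1997 = 44.91·648 + 40.90·397 + 72.67·471 + 37.19·157 = 85405.38.
Real GDP 1997 (at 1992 prices) = 51.48·648 + 34.44·397 + 58.03·471 + 28.37·157 = 78817.94.
Deflator = Nominal/Real × 100 = 85405.38/78817.94 × 100 = 108.358.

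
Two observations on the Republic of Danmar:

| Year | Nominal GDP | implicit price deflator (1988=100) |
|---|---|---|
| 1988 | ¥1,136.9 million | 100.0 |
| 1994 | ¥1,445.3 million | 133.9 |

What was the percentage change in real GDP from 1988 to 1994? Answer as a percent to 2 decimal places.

Real GDP 1988 = 1136.9 / 1.000 = 1136.90.
Real GDP 1994 = 1445.3 / 1.339 = 1079.39.
Real growth = 1079.39 / 1136.90 − 1 = -0.0506.

-5.06%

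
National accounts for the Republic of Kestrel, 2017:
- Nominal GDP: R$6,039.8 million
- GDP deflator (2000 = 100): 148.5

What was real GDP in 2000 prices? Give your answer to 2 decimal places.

R$4,067.21 million

Real GDP = Nominal / (GDP deflator/100) = 6039.8 / 1.485 = 4067.21.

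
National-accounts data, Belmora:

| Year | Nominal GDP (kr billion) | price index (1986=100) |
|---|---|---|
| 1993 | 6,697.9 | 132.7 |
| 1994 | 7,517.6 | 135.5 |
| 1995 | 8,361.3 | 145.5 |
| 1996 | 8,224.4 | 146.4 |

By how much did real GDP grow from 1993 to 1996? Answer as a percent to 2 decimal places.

Real GDP 1993 = 6697.9/1.327 = 5047.40.
Real GDP 1996 = 8224.4/1.464 = 5617.76.
Change = 5617.76/5047.40 − 1 = 0.1130.

11.30%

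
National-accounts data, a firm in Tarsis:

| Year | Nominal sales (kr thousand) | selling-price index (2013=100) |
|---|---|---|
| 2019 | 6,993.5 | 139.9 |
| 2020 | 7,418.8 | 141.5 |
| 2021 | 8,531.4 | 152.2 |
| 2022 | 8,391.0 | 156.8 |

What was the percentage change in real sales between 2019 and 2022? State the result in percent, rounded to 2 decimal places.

7.05%

Real sales 2019 = 6993.5/1.399 = 4998.93.
Real sales 2022 = 8391.0/1.568 = 5351.40.
Change = 5351.40/4998.93 − 1 = 0.0705.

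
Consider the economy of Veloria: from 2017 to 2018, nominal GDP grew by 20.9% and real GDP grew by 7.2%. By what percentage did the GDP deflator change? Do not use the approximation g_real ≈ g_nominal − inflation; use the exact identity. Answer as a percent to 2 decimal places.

12.78%

(1 + g_nom) = (1 + g_real)(1 + π), so π = 1.2090 / 1.0720 − 1 = 0.12780.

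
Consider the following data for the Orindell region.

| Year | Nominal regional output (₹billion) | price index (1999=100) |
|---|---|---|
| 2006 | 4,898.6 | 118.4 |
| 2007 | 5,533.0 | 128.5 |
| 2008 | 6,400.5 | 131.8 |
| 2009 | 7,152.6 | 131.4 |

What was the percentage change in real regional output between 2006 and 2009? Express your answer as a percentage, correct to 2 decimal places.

31.57%

Real regional output 2006 = 4898.6/1.184 = 4137.33.
Real regional output 2009 = 7152.6/1.314 = 5443.38.
Change = 5443.38/4137.33 − 1 = 0.3157.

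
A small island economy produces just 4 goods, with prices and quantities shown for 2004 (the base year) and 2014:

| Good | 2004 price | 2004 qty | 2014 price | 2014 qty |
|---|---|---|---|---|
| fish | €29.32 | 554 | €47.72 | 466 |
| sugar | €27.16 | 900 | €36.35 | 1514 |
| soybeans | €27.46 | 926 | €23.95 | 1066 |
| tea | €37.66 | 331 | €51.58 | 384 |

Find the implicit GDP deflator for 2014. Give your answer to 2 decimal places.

Nominal GDP 2014 = 47.72·466 + 36.35·1514 + 23.95·1066 + 51.58·384 = 122608.84.
Real GDP 2014 (at 2004 prices) = 29.32·466 + 27.16·1514 + 27.46·1066 + 37.66·384 = 98517.16.
Deflator = Nominal/Real × 100 = 122608.84/98517.16 × 100 = 124.454.

124.45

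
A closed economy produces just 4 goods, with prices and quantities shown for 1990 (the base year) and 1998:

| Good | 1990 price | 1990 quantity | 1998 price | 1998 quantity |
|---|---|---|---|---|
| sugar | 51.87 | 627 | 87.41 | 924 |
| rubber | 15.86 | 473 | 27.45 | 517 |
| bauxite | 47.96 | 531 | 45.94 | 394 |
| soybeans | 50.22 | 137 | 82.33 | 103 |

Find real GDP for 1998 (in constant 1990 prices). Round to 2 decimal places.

80196.40

Real GDP 1998 = Σ (p_1990 × q_1998) = 51.87·924 + 15.86·517 + 47.96·394 + 50.22·103 = 80196.40.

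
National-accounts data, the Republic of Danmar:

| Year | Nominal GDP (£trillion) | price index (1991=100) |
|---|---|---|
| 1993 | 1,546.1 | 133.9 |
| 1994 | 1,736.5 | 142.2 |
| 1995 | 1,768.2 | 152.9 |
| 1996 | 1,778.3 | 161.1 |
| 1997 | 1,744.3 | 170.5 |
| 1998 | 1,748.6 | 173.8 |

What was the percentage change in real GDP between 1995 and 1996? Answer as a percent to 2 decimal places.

-4.55%

Real GDP 1995 = 1768.2/1.529 = 1156.44.
Real GDP 1996 = 1778.3/1.611 = 1103.85.
Change = 1103.85/1156.44 − 1 = -0.0455.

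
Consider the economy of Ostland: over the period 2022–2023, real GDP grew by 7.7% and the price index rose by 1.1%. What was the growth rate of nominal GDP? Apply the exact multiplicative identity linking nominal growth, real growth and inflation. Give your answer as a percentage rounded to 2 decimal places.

(1 + g_nom) = (1 + g_real)(1 + π) = 1.0770 × 1.0110 = 1.08885.

8.88%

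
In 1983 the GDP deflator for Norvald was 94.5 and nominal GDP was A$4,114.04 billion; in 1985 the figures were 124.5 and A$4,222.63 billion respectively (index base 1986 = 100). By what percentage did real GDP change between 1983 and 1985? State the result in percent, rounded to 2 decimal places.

Deflate each year: 1983 → 4114.04/0.945 = 4353.48; 1985 → 4222.63/1.245 = 3391.67.
So real GDP changed by 3391.67/4353.48 − 1 = -0.2209, i.e. -22.09%.

-22.09%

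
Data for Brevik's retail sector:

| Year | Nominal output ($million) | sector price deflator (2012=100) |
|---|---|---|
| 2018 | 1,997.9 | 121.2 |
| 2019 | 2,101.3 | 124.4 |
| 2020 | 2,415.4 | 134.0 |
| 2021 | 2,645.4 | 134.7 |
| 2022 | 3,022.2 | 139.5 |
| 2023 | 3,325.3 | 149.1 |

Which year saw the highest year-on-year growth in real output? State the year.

2019: real = 2101.3/1.244 = 1689.15; growth vs 2018 (1648.43) = 2.47%.
2020: real = 2415.4/1.340 = 1802.54; growth vs 2019 (1689.15) = 6.71%.
2021: real = 2645.4/1.347 = 1963.92; growth vs 2020 (1802.54) = 8.95%.
2022: real = 3022.2/1.395 = 2166.45; growth vs 2021 (1963.92) = 10.31%.
2023: real = 3325.3/1.491 = 2230.25; growth vs 2022 (2166.45) = 2.94%.

2022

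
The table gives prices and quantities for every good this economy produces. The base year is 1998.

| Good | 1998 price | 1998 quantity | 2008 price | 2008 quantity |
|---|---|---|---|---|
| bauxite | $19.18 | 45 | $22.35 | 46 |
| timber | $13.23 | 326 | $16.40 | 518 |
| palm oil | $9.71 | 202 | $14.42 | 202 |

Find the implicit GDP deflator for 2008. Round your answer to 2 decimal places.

Nominal GDP 2008 = 22.35·46 + 16.40·518 + 14.42·202 = 12436.14.
Real GDP 2008 (at 1998 prices) = 19.18·46 + 13.23·518 + 9.71·202 = 9696.84.
Deflator = Nominal/Real × 100 = 12436.14/9696.84 × 100 = 128.249.

128.25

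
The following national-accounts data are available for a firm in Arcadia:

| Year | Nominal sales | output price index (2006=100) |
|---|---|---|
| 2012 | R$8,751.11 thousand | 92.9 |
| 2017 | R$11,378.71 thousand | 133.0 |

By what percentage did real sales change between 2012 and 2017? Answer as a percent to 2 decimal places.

Deflate each year: 2012 → 8751.11/0.929 = 9419.92; 2017 → 11378.71/1.330 = 8555.42.
So real sales changed by 8555.42/9419.92 − 1 = -0.0918, i.e. -9.18%.

-9.18%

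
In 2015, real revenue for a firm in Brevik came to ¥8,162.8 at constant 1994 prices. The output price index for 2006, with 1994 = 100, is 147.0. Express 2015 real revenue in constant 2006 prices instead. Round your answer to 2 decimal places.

Real revenue in 2006 prices = Real revenue in 1994 prices × (P_2006/P_1994) = 8162.8 × 1.470 = 11999.32.

¥11,999.32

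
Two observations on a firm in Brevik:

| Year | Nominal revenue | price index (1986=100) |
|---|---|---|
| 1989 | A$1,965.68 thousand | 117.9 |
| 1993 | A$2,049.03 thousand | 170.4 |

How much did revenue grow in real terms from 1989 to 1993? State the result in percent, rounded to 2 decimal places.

-27.88%

Deflate each year: 1989 → 1965.68/1.179 = 1667.24; 1993 → 2049.03/1.704 = 1202.48.
So real revenue changed by 1202.48/1667.24 − 1 = -0.2788, i.e. -27.88%.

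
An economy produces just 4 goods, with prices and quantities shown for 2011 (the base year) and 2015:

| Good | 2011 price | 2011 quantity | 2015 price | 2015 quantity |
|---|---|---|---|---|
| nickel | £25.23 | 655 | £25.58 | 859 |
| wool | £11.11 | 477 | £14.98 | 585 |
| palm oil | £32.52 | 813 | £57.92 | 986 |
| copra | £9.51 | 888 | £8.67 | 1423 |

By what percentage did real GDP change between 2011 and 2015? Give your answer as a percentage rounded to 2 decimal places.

30.08%

Real GDP 2011 = Nominal GDP 2011 = 25.23·655 + 11.11·477 + 32.52·813 + 9.51·888 = 56708.76.
Real GDP 2015 (at 2011 prices) = 25.23·859 + 11.11·585 + 32.52·986 + 9.51·1423 = 73769.37.
Real growth = 73769.37/56708.76 − 1 = 0.3008.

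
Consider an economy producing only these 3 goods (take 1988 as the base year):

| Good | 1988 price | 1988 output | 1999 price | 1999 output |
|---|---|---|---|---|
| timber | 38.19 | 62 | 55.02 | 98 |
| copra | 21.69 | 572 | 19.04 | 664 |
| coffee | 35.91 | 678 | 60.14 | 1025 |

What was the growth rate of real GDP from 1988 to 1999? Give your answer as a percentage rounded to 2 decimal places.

Real GDP 1988 = Nominal GDP 1988 = 38.19·62 + 21.69·572 + 35.91·678 = 39121.44.
Real GDP 1999 (at 1988 prices) = 38.19·98 + 21.69·664 + 35.91·1025 = 54952.53.
Real growth = 54952.53/39121.44 − 1 = 0.4047.

40.47%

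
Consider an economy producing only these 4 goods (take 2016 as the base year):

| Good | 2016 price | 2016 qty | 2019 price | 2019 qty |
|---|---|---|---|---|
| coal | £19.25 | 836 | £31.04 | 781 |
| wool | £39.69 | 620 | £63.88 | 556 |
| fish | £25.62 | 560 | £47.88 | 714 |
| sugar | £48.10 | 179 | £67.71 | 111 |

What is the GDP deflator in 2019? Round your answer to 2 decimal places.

167.06

Nominal GDP 2019 = 31.04·781 + 63.88·556 + 47.88·714 + 67.71·111 = 101461.65.
Real GDP 2019 (at 2016 prices) = 19.25·781 + 39.69·556 + 25.62·714 + 48.10·111 = 60733.67.
Deflator = Nominal/Real × 100 = 101461.65/60733.67 × 100 = 167.060.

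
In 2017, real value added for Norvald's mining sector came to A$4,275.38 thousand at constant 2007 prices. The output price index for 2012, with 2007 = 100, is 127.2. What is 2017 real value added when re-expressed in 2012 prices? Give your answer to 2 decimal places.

Real value added in 2012 prices = Real value added in 2007 prices × (P_2012/P_2007) = 4275.38 × 1.272 = 5438.28.

A$5,438.28 thousand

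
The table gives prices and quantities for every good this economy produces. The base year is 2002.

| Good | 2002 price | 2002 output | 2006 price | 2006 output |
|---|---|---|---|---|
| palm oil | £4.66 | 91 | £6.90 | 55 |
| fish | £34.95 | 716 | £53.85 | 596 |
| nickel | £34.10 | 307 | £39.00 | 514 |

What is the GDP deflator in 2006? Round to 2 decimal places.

136.01

Nominal GDP 2006 = 6.90·55 + 53.85·596 + 39.00·514 = 52520.10.
Real GDP 2006 (at 2002 prices) = 4.66·55 + 34.95·596 + 34.10·514 = 38613.90.
Deflator = Nominal/Real × 100 = 52520.10/38613.90 × 100 = 136.013.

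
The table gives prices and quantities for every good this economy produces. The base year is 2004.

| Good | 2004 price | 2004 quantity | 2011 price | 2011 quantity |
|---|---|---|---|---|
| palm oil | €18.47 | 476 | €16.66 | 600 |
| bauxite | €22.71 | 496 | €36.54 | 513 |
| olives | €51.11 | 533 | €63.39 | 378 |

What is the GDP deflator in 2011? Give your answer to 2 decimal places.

125.33

Nominal GDP 2011 = 16.66·600 + 36.54·513 + 63.39·378 = 52702.44.
Real GDP 2011 (at 2004 prices) = 18.47·600 + 22.71·513 + 51.11·378 = 42051.81.
Deflator = Nominal/Real × 100 = 52702.44/42051.81 × 100 = 125.327.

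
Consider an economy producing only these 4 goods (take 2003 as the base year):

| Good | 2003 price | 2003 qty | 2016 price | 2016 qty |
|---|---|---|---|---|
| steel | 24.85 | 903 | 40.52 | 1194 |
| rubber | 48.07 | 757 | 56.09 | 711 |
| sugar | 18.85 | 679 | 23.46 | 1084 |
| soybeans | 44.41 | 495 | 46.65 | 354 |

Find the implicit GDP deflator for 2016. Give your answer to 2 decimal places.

Nominal GDP 2016 = 40.52·1194 + 56.09·711 + 23.46·1084 + 46.65·354 = 130205.61.
Real GDP 2016 (at 2003 prices) = 24.85·1194 + 48.07·711 + 18.85·1084 + 44.41·354 = 100003.21.
Deflator = Nominal/Real × 100 = 130205.61/100003.21 × 100 = 130.201.

130.20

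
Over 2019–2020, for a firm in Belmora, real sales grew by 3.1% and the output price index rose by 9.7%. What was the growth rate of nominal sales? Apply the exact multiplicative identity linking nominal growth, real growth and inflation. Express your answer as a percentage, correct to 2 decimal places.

(1 + g_nom) = (1 + g_real)(1 + π) = 1.0310 × 1.0970 = 1.13101.

13.10%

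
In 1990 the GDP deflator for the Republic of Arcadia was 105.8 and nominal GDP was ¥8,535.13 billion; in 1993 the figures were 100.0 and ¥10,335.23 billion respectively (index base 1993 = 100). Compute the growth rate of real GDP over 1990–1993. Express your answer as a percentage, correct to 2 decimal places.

Deflate each year: 1990 → 8535.13/1.058 = 8067.23; 1993 → 10335.23/1.000 = 10335.23.
So real GDP changed by 10335.23/8067.23 − 1 = 0.2811, i.e. 28.11%.

28.11%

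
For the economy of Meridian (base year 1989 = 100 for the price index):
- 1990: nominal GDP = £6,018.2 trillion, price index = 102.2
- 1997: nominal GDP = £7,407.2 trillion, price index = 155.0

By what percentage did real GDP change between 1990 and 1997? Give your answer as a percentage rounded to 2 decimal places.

-18.85%

Deflate each year: 1990 → 6018.2/1.022 = 5888.65; 1997 → 7407.2/1.550 = 4778.84.
So real GDP changed by 4778.84/5888.65 − 1 = -0.1885, i.e. -18.85%.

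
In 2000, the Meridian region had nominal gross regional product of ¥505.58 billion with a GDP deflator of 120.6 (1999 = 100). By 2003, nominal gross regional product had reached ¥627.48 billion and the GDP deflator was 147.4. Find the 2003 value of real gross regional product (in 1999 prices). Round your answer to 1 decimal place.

¥425.7 billion

Real gross regional product = Nominal / (GDP deflator/100) = 627.48 / 1.474 = 425.70.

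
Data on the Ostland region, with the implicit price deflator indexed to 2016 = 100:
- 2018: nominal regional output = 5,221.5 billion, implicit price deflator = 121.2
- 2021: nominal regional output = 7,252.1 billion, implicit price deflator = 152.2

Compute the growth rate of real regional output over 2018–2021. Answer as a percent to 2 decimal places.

Real regional output 2018 = 5221.5 / 1.212 = 4308.17.
Real regional output 2021 = 7252.1 / 1.522 = 4764.85.
Real growth = 4764.85 / 4308.17 − 1 = 0.1060.

10.60%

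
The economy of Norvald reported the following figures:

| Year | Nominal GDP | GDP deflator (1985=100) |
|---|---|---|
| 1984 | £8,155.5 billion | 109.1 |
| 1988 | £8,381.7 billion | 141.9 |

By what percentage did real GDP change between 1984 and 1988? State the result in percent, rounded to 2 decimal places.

Real GDP 1984 = 8155.5 / 1.091 = 7475.25.
Real GDP 1988 = 8381.7 / 1.419 = 5906.77.
Real growth = 5906.77 / 7475.25 − 1 = -0.2098.

-20.98%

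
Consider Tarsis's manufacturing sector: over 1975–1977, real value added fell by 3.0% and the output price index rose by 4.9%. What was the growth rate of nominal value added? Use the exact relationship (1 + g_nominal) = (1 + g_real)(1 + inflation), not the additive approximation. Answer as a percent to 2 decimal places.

(1 + g_nom) = (1 + g_real)(1 + π) = 0.9700 × 1.0490 = 1.01753.

1.75%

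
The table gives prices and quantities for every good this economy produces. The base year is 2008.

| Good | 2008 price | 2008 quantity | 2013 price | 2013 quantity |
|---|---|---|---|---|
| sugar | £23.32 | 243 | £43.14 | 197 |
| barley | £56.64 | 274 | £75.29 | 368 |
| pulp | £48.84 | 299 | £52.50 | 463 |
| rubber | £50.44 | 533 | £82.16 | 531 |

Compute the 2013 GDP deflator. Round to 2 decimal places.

Nominal GDP 2013 = 43.14·197 + 75.29·368 + 52.50·463 + 82.16·531 = 104139.76.
Real GDP 2013 (at 2008 prices) = 23.32·197 + 56.64·368 + 48.84·463 + 50.44·531 = 74834.12.
Deflator = Nominal/Real × 100 = 104139.76/74834.12 × 100 = 139.161.

139.16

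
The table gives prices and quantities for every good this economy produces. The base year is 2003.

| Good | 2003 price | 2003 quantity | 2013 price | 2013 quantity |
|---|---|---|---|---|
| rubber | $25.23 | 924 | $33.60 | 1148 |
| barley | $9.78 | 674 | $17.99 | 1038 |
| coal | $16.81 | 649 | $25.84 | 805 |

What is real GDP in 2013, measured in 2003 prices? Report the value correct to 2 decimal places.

$52647.73

Real GDP 2013 = Σ (p_2003 × q_2013) = 25.23·1148 + 9.78·1038 + 16.81·805 = 52647.73.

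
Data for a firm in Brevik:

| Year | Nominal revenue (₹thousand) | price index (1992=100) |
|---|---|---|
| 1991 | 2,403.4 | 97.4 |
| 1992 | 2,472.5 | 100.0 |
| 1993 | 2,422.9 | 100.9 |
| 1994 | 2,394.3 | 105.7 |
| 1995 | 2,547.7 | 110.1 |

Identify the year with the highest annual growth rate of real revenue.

1995

1992: real = 2472.5/1.000 = 2472.50; growth vs 1991 (2467.56) = 0.20%.
1993: real = 2422.9/1.009 = 2401.29; growth vs 1992 (2472.50) = -2.88%.
1994: real = 2394.3/1.057 = 2265.18; growth vs 1993 (2401.29) = -5.67%.
1995: real = 2547.7/1.101 = 2313.99; growth vs 1994 (2265.18) = 2.15%.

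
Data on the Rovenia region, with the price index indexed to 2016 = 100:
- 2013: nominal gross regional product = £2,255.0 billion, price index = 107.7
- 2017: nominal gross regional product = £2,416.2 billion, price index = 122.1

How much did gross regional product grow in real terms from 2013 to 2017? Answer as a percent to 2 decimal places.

Real gross regional product 2013 = 2255.0 / 1.077 = 2093.78.
Real gross regional product 2017 = 2416.2 / 1.221 = 1978.87.
Real growth = 1978.87 / 2093.78 − 1 = -0.0549.

-5.49%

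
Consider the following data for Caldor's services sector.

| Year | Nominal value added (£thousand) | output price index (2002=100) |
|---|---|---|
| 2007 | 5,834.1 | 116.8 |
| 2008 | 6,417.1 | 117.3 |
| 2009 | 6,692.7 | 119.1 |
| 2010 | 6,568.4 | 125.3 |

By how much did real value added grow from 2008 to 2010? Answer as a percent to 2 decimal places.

Real value added 2008 = 6417.1/1.173 = 5470.67.
Real value added 2010 = 6568.4/1.253 = 5242.14.
Change = 5242.14/5470.67 − 1 = -0.0418.

-4.18%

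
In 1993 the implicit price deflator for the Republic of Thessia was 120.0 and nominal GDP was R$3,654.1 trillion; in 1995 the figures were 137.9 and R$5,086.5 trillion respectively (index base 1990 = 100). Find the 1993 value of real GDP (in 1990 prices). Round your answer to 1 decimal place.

Real GDP = Nominal / (implicit price deflator/100) = 3654.1 / 1.200 = 3045.08.

R$3,045.1 trillion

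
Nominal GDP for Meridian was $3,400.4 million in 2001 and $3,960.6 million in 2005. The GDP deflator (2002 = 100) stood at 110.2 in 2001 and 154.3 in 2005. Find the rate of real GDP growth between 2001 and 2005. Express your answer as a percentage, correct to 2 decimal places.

Deflate each year: 2001 → 3400.4/1.102 = 3085.66; 2005 → 3960.6/1.543 = 2566.82.
So real GDP changed by 2566.82/3085.66 − 1 = -0.1681, i.e. -16.81%.

-16.81%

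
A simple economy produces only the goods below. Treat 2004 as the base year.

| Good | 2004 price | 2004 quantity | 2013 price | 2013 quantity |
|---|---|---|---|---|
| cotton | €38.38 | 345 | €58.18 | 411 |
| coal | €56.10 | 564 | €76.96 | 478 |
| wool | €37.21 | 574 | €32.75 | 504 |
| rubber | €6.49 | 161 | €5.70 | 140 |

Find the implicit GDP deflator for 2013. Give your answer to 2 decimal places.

125.30

Nominal GDP 2013 = 58.18·411 + 76.96·478 + 32.75·504 + 5.70·140 = 78002.86.
Real GDP 2013 (at 2004 prices) = 38.38·411 + 56.10·478 + 37.21·504 + 6.49·140 = 62252.42.
Deflator = Nominal/Real × 100 = 78002.86/62252.42 × 100 = 125.301.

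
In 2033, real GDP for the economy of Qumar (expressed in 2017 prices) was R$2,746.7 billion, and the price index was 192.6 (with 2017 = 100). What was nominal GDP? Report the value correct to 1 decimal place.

R$5,290.1 billion

Nominal GDP = Real × (price index/100) = 2746.7 × 1.926 = 5290.14.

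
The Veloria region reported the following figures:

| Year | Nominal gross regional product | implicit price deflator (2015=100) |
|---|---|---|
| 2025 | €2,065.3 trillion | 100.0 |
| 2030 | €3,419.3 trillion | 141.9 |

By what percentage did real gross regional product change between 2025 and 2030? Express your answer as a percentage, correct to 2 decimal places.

16.67%

Deflate each year: 2025 → 2065.3/1.000 = 2065.30; 2030 → 3419.3/1.419 = 2409.65.
So real gross regional product changed by 2409.65/2065.30 − 1 = 0.1667, i.e. 16.67%.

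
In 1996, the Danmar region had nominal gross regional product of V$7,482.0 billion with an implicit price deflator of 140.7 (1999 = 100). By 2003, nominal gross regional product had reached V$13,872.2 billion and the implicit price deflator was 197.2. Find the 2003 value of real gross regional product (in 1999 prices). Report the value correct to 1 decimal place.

Real gross regional product = Nominal / (implicit price deflator/100) = 13872.2 / 1.972 = 7034.58.

V$7,034.6 billion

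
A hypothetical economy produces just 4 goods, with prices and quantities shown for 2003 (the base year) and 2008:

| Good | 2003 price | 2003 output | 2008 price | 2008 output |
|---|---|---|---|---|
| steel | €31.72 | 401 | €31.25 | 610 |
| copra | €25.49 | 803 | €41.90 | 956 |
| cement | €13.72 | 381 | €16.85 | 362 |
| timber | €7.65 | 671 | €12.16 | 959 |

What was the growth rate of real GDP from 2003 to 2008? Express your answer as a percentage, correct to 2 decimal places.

28.64%

Real GDP 2003 = Nominal GDP 2003 = 31.72·401 + 25.49·803 + 13.72·381 + 7.65·671 = 43548.66.
Real GDP 2008 (at 2003 prices) = 31.72·610 + 25.49·956 + 13.72·362 + 7.65·959 = 56020.63.
Real growth = 56020.63/43548.66 − 1 = 0.2864.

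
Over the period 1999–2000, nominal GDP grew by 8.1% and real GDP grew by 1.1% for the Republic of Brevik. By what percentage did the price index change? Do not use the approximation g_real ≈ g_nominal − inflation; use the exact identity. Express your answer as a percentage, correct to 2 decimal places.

(1 + g_nom) = (1 + g_real)(1 + π), so π = 1.0810 / 1.0110 − 1 = 0.06924.

6.92%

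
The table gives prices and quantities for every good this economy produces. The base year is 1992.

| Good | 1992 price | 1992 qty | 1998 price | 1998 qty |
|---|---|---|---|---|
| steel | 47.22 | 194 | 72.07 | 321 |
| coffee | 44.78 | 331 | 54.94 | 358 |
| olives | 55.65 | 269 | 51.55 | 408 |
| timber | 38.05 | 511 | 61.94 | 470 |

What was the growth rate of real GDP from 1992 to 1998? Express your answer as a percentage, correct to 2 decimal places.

22.91%

Real GDP 1992 = Nominal GDP 1992 = 47.22·194 + 44.78·331 + 55.65·269 + 38.05·511 = 58396.26.
Real GDP 1998 (at 1992 prices) = 47.22·321 + 44.78·358 + 55.65·408 + 38.05·470 = 71777.56.
Real growth = 71777.56/58396.26 − 1 = 0.2291.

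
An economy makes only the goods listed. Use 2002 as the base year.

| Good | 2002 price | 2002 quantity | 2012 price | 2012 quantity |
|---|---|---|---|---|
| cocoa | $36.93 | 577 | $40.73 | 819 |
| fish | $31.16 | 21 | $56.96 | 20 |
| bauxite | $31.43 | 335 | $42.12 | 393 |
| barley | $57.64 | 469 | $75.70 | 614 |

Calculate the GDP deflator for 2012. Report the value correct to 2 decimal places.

124.07

Nominal GDP 2012 = 40.73·819 + 56.96·20 + 42.12·393 + 75.70·614 = 97530.03.
Real GDP 2012 (at 2002 prices) = 36.93·819 + 31.16·20 + 31.43·393 + 57.64·614 = 78611.82.
Deflator = Nominal/Real × 100 = 97530.03/78611.82 × 100 = 124.065.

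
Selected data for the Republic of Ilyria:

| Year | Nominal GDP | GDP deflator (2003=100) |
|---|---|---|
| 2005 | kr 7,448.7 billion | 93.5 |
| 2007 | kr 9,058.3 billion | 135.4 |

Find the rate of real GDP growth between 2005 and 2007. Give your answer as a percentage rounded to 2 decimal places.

Real GDP 2005 = 7448.7 / 0.935 = 7966.52.
Real GDP 2007 = 9058.3 / 1.354 = 6690.03.
Real growth = 6690.03 / 7966.52 − 1 = -0.1602.

-16.02%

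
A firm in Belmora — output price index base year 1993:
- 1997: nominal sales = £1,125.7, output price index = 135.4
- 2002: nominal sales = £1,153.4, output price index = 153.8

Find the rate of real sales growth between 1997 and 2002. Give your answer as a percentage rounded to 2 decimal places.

Deflate each year: 1997 → 1125.7/1.354 = 831.39; 2002 → 1153.4/1.538 = 749.93.
So real sales changed by 749.93/831.39 − 1 = -0.0980, i.e. -9.80%.

-9.80%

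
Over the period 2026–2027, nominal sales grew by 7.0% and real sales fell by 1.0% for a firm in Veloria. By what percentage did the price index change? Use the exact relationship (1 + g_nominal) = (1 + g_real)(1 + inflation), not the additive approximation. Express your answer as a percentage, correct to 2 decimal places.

(1 + g_nom) = (1 + g_real)(1 + π), so π = 1.0700 / 0.9900 − 1 = 0.08081.

8.08%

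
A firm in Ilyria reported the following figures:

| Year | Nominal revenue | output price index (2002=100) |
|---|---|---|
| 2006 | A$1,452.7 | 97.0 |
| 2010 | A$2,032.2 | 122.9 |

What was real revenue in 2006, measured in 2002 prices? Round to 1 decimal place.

Real revenue = Nominal / (output price index/100) = 1452.7 / 0.970 = 1497.63.

A$1,497.6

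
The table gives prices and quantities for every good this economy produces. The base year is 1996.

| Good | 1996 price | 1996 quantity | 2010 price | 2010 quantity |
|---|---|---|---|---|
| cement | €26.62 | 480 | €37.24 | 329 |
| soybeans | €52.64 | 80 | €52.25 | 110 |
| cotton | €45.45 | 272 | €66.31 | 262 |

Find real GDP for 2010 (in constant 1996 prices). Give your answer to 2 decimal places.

Real GDP 2010 = Σ (p_1996 × q_2010) = 26.62·329 + 52.64·110 + 45.45·262 = 26456.28.

€26456.28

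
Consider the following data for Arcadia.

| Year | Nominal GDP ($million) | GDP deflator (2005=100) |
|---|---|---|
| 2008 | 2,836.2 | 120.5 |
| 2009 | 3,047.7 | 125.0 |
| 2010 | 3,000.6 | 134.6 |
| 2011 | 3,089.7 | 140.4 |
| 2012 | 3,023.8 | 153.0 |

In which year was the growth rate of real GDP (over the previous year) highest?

2009

2009: real = 3047.7/1.250 = 2438.16; growth vs 2008 (2353.69) = 3.59%.
2010: real = 3000.6/1.346 = 2229.27; growth vs 2009 (2438.16) = -8.57%.
2011: real = 3089.7/1.404 = 2200.64; growth vs 2010 (2229.27) = -1.28%.
2012: real = 3023.8/1.530 = 1976.34; growth vs 2011 (2200.64) = -10.19%.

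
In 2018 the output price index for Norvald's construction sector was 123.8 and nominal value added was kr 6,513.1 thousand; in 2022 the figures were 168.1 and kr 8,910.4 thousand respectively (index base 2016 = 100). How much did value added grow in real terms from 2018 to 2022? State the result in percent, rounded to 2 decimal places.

Real value added 2018 = 6513.1 / 1.238 = 5260.99.
Real value added 2022 = 8910.4 / 1.681 = 5300.65.
Real growth = 5300.65 / 5260.99 − 1 = 0.0075.

0.75%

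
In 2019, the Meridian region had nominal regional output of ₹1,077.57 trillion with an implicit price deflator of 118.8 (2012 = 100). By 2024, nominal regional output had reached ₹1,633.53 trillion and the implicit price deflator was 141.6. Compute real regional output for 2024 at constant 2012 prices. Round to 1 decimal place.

Real regional output = Nominal / (implicit price deflator/100) = 1633.53 / 1.416 = 1153.62.

₹1,153.6 trillion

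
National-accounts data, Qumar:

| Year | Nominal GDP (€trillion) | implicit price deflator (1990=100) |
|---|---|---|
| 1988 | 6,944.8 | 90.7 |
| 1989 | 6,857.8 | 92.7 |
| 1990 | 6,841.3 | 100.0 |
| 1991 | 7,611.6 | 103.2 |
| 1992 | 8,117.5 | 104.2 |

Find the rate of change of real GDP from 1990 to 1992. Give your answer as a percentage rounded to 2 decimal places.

Real GDP 1990 = 6841.3/1.000 = 6841.30.
Real GDP 1992 = 8117.5/1.042 = 7790.31.
Change = 7790.31/6841.30 − 1 = 0.1387.

13.87%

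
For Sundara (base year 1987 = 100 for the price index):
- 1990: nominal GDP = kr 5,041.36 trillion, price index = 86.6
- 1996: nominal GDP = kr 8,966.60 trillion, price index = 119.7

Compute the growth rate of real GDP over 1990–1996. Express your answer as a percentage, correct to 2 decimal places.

Real GDP 1990 = 5041.36 / 0.866 = 5821.43.
Real GDP 1996 = 8966.60 / 1.197 = 7490.89.
Real growth = 7490.89 / 5821.43 − 1 = 0.2868.

28.68%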